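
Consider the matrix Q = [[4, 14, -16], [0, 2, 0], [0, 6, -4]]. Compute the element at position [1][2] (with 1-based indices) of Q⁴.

-240

Characteristic polynomial: λ^3 - 2λ^2 - 16λ + 32 = (λ - 4)(λ - 2)(λ + 4), so the eigenvalues are -4, 2, 4.
λ=4: eigenvector (1, 0, 0).
λ=2: eigenvector (1, 1, 1).
λ=-4: eigenvector (2, 0, 1).
P = [[1, 1, 2], [0, 1, 0], [0, 1, 1]], D = diag(4, 2, -4), P⁻¹ = [[1, 1, -2], [0, 1, 0], [0, -1, 1]].
Q⁴ = P·diag(256, 16, 256)·P⁻¹ = [[256, -240, 0], [0, 16, 0], [0, -240, 256]].
The requested entry is -240.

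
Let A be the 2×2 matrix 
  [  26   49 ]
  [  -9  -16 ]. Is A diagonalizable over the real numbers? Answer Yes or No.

Characteristic polynomial: p(r) = r^2 - 10r + 25 = (r - 5)^2.
r = 5 has algebraic multiplicity 2; rank(A − 5I) = 1, so geometric multiplicity = 1.
Geometric multiplicity < algebraic multiplicity, so A is not diagonalizable.

No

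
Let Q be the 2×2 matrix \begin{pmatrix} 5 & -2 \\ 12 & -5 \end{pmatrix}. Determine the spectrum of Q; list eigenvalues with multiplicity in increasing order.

Characteristic polynomial: p(s) = s^2 - 1 = (s - 1)(s + 1).
Roots (with multiplicity): -1, 1.

-1, 1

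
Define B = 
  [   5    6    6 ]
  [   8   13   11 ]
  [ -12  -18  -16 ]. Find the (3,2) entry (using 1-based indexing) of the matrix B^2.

-18

Characteristic polynomial: μ^3 - 2μ^2 - μ + 2 = (μ - 2)(μ - 1)(μ + 1), so the eigenvalues are -1, 1, 2.
μ=1: eigenvector (3, -2, 0).
μ=-1: eigenvector (-1, -1, 2).
μ=2: eigenvector (0, -1, 1).
P = [[3, -1, 0], [-2, -1, -1], [0, 2, 1]], D = diag(1, -1, 2), P⁻¹ = [[1, 1, 1], [2, 3, 3], [-4, -6, -5]].
B² = P·diag(1, 1, 4)·P⁻¹ = [[1, 0, 0], [12, 19, 15], [-12, -18, -14]].
The requested entry is -18.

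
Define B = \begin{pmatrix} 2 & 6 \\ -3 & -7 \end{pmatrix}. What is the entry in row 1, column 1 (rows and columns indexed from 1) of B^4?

Characteristic polynomial: λ^2 + 5λ + 4 = (λ + 1)(λ + 4), so the eigenvalues are -4, -1.
λ=-1: eigenvector (2, -1).
λ=-4: eigenvector (-1, 1).
P = [[2, -1], [-1, 1]], D = diag(-1, -4), P⁻¹ = [[1, 1], [1, 2]].
B⁴ = P·diag(1, 256)·P⁻¹ = [[-254, -510], [255, 511]].
The requested entry is -254.

-254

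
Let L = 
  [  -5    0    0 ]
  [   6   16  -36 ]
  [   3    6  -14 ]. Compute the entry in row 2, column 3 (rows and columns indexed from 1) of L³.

Characteristic polynomial: λ^3 + 3λ^2 - 18λ - 40 = (λ - 4)(λ + 2)(λ + 5), so the eigenvalues are -5, -2, 4.
λ=-5: eigenvector (1, -2, -1).
λ=4: eigenvector (0, 3, 1).
λ=-2: eigenvector (0, 2, 1).
P = [[1, 0, 0], [-2, 3, 2], [-1, 1, 1]], D = diag(-5, 4, -2), P⁻¹ = [[1, 0, 0], [0, 1, -2], [1, -1, 3]].
L³ = P·diag(-125, 64, -8)·P⁻¹ = [[-125, 0, 0], [234, 208, -432], [117, 72, -152]].
The requested entry is -432.

-432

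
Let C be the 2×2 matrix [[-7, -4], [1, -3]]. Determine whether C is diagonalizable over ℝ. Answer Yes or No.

No

Characteristic polynomial: p(s) = s^2 + 10s + 25 = (s + 5)^2.
s = -5 has algebraic multiplicity 2; rank(C + 5I) = 1, so geometric multiplicity = 1.
Geometric multiplicity < algebraic multiplicity, so C is not diagonalizable.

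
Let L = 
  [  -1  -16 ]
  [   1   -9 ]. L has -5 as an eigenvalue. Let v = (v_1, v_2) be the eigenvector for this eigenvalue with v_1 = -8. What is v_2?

-2

L + 5I = [[4, -16], [1, -4]].
Solving (L + 5I)v = 0 gives the eigenspace spanned by (-8, -2).
With v_1 = -8, v = (-8, -2), so v_2 = -2.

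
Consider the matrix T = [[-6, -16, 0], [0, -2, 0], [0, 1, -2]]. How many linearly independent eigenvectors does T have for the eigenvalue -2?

1

T + 2I = [[-4, -16, 0], [0, 0, 0], [0, 1, 0]].
This matrix has rank 2, so its null space has dimension 3 − 2 = 1.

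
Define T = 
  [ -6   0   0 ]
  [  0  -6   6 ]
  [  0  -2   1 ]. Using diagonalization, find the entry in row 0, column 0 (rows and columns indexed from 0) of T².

Characteristic polynomial: μ^3 + 11μ^2 + 36μ + 36 = (μ + 2)(μ + 3)(μ + 6), so the eigenvalues are -6, -3, -2.
μ=-6: eigenvector (1, 0, 0).
μ=-2: eigenvector (0, -3, -2).
μ=-3: eigenvector (0, 2, 1).
P = [[1, 0, 0], [0, -3, 2], [0, -2, 1]], D = diag(-6, -2, -3), P⁻¹ = [[1, 0, 0], [0, 1, -2], [0, 2, -3]].
T² = P·diag(36, 4, 9)·P⁻¹ = [[36, 0, 0], [0, 24, -30], [0, 10, -11]].
The requested entry is 36.

36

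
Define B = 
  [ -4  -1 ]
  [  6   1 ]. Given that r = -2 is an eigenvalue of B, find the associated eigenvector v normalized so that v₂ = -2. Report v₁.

1

B + 2I = [[-2, -1], [6, 3]].
Solving (B + 2I)v = 0 gives the eigenspace spanned by (1, -2).
With v₂ = -2, v = (1, -2), so v₁ = 1.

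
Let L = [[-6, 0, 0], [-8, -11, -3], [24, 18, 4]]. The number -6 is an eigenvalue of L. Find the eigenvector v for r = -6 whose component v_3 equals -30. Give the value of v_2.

10

L + 6I = [[0, 0, 0], [-8, -5, -3], [24, 18, 10]].
Solving (L + 6I)v = 0 gives the eigenspace spanned by (5, 10, -30).
With v_3 = -30, v = (5, 10, -30), so v_2 = 10.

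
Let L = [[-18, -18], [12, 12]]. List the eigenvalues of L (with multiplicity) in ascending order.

Characteristic polynomial: p(s) = s^2 + 6s = s(s + 6).
Roots (with multiplicity): -6, 0.

-6, 0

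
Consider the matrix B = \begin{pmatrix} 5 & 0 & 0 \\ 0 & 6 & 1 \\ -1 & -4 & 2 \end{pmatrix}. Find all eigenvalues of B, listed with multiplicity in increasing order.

Characteristic polynomial: p(r) = r^3 - 13r^2 + 56r - 80 = (r - 5)(r - 4)^2.
Roots (with multiplicity): 4, 4, 5.

4, 4, 5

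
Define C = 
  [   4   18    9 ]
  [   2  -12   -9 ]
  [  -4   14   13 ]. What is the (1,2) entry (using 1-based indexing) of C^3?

378

Characteristic polynomial: s^3 - 5s^2 - 26s + 120 = (s - 6)(s - 4)(s + 5), so the eigenvalues are -5, 4, 6.
s=6: eigenvector (0, 1, -2).
s=4: eigenvector (1, -1, 2).
s=-5: eigenvector (-1, 1, -1).
P = [[0, 1, -1], [1, -1, 1], [-2, 2, -1]], D = diag(6, 4, -5), P⁻¹ = [[1, 1, 0], [1, 2, 1], [0, 2, 1]].
C³ = P·diag(216, 64, -125)·P⁻¹ = [[64, 378, 189], [152, -162, -189], [-304, 74, 253]].
The requested entry is 378.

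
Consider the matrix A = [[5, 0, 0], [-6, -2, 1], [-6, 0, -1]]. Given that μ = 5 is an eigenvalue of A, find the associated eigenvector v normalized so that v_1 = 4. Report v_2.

A − 5I = [[0, 0, 0], [-6, -7, 1], [-6, 0, -6]].
Solving (A − 5I)v = 0 gives the eigenspace spanned by (4, -4, -4).
With v_1 = 4, v = (4, -4, -4), so v_2 = -4.

-4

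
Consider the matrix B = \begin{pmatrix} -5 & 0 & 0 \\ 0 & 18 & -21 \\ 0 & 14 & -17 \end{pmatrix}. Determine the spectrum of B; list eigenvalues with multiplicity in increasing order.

Characteristic polynomial: p(μ) = μ^3 + 4μ^2 - 17μ - 60 = (μ - 4)(μ + 3)(μ + 5).
Roots (with multiplicity): -5, -3, 4.

-5, -3, 4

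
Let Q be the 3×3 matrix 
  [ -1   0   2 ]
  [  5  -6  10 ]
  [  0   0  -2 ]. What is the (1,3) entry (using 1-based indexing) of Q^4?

-30

Characteristic polynomial: λ^3 + 9λ^2 + 20λ + 12 = (λ + 1)(λ + 2)(λ + 6), so the eigenvalues are -6, -2, -1.
λ=-2: eigenvector (-2, 0, 1).
λ=-6: eigenvector (0, 1, 0).
λ=-1: eigenvector (1, 1, 0).
P = [[-2, 0, 1], [0, 1, 1], [1, 0, 0]], D = diag(-2, -6, -1), P⁻¹ = [[0, 0, 1], [-1, 1, -2], [1, 0, 2]].
Q⁴ = P·diag(16, 1296, 1)·P⁻¹ = [[1, 0, -30], [-1295, 1296, -2590], [0, 0, 16]].
The requested entry is -30.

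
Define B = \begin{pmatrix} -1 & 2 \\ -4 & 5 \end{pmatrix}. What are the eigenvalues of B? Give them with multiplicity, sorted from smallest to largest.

Characteristic polynomial: p(λ) = λ^2 - 4λ + 3 = (λ - 3)(λ - 1).
Roots (with multiplicity): 1, 3.

1, 3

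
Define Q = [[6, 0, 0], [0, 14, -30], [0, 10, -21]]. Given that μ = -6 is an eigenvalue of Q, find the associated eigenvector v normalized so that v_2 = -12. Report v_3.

-8

Q + 6I = [[12, 0, 0], [0, 20, -30], [0, 10, -15]].
Solving (Q + 6I)v = 0 gives the eigenspace spanned by (0, -12, -8).
With v_2 = -12, v = (0, -12, -8), so v_3 = -8.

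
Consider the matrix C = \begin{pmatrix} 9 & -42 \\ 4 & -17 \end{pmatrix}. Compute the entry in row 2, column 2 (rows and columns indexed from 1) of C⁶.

Characteristic polynomial: t^2 + 8t + 15 = (t + 3)(t + 5), so the eigenvalues are -5, -3.
t=-5: eigenvector (3, 1).
t=-3: eigenvector (7, 2).
P = [[3, 7], [1, 2]], D = diag(-5, -3), P⁻¹ = [[-2, 7], [1, -3]].
C⁶ = P·diag(15625, 729)·P⁻¹ = [[-88647, 312816], [-29792, 105001]].
The requested entry is 105001.

105001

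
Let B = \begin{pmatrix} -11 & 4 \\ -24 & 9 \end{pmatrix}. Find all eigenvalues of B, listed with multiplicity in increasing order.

Characteristic polynomial: p(μ) = μ^2 + 2μ - 3 = (μ - 1)(μ + 3).
Roots (with multiplicity): -3, 1.

-3, 1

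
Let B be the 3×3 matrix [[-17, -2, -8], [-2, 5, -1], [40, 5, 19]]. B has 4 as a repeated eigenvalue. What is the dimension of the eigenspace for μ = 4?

B − 4I = [[-21, -2, -8], [-2, 1, -1], [40, 5, 15]].
This matrix has rank 2, so its null space has dimension 3 − 2 = 1.

1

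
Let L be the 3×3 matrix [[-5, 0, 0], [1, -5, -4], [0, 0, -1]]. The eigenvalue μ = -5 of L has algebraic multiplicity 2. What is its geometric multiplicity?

1

L + 5I = [[0, 0, 0], [1, 0, -4], [0, 0, 4]].
This matrix has rank 2, so its null space has dimension 3 − 2 = 1.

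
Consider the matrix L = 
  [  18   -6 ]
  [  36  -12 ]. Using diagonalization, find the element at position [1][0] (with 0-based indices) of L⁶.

279936

Characteristic polynomial: λ^2 - 6λ = λ(λ - 6), so the eigenvalues are 0, 6.
λ=0: eigenvector (1, 3).
λ=6: eigenvector (-1, -2).
P = [[1, -1], [3, -2]], D = diag(0, 6), P⁻¹ = [[-2, 1], [-3, 1]].
L⁶ = P·diag(0, 46656)·P⁻¹ = [[139968, -46656], [279936, -93312]].
The requested entry is 279936.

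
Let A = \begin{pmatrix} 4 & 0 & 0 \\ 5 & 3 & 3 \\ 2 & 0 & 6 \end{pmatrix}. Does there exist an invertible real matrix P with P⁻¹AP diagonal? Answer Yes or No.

Characteristic polynomial: p(s) = s^3 - 13s^2 + 54s - 72 = (s - 6)(s - 4)(s - 3).
All 3 eigenvalues are distinct, so A is diagonalizable.

Yes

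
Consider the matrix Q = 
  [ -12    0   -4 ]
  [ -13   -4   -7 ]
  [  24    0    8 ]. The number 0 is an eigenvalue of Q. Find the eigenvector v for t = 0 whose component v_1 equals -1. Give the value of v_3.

Q = [[-12, 0, -4], [-13, -4, -7], [24, 0, 8]].
Solving (Q)v = 0 gives the eigenspace spanned by (-1, -2, 3).
With v_1 = -1, v = (-1, -2, 3), so v_3 = 3.

3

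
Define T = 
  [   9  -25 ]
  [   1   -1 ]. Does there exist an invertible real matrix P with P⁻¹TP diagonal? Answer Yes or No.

Characteristic polynomial: p(s) = s^2 - 8s + 16 = (s - 4)^2.
s = 4 has algebraic multiplicity 2; rank(T − 4I) = 1, so geometric multiplicity = 1.
Geometric multiplicity < algebraic multiplicity, so T is not diagonalizable.

No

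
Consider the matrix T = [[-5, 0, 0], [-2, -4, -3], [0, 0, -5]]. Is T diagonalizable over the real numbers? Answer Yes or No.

Characteristic polynomial: p(λ) = λ^3 + 14λ^2 + 65λ + 100 = (λ + 4)(λ + 5)^2.
λ = -5 has algebraic multiplicity 2; rank(T + 5I) = 1, so geometric multiplicity = 2.
Every eigenvalue has geometric = algebraic multiplicity, so T is diagonalizable.

Yes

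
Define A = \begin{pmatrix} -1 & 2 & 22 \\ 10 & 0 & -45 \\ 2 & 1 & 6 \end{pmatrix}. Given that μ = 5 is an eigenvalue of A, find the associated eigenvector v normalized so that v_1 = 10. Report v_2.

A − 5I = [[-6, 2, 22], [10, -5, -45], [2, 1, 1]].
Solving (A − 5I)v = 0 gives the eigenspace spanned by (10, -25, 5).
With v_1 = 10, v = (10, -25, 5), so v_2 = -25.

-25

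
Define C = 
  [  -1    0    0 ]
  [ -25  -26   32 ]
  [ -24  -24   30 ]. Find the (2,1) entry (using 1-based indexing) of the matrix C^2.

-93

Characteristic polynomial: λ^3 - 3λ^2 - 16λ - 12 = (λ - 6)(λ + 1)(λ + 2), so the eigenvalues are -2, -1, 6.
λ=-1: eigenvector (1, -1, 0).
λ=-2: eigenvector (0, -4, -3).
λ=6: eigenvector (0, 1, 1).
P = [[1, 0, 0], [-1, -4, 1], [0, -3, 1]], D = diag(-1, -2, 6), P⁻¹ = [[1, 0, 0], [-1, -1, 1], [-3, -3, 4]].
C² = P·diag(1, 4, 36)·P⁻¹ = [[1, 0, 0], [-93, -92, 128], [-96, -96, 132]].
The requested entry is -93.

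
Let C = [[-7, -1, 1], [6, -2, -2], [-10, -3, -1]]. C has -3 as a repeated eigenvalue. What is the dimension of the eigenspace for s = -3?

C + 3I = [[-4, -1, 1], [6, 1, -2], [-10, -3, 2]].
This matrix has rank 2, so its null space has dimension 3 − 2 = 1.

1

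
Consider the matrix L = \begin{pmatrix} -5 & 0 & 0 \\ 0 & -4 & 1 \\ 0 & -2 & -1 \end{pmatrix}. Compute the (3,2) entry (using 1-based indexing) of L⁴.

130

Characteristic polynomial: μ^3 + 10μ^2 + 31μ + 30 = (μ + 2)(μ + 3)(μ + 5), so the eigenvalues are -5, -3, -2.
μ=-3: eigenvector (0, 1, 1).
μ=-5: eigenvector (1, 0, 0).
μ=-2: eigenvector (0, 1, 2).
P = [[0, 1, 0], [1, 0, 1], [1, 0, 2]], D = diag(-3, -5, -2), P⁻¹ = [[0, 2, -1], [1, 0, 0], [0, -1, 1]].
L⁴ = P·diag(81, 625, 16)·P⁻¹ = [[625, 0, 0], [0, 146, -65], [0, 130, -49]].
The requested entry is 130.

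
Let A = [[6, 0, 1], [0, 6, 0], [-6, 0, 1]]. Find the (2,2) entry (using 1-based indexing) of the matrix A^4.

1296

Characteristic polynomial: s^3 - 13s^2 + 54s - 72 = (s - 6)(s - 4)(s - 3), so the eigenvalues are 3, 4, 6.
s=4: eigenvector (1, 0, -2).
s=6: eigenvector (0, 1, 0).
s=3: eigenvector (-1, 0, 3).
P = [[1, 0, -1], [0, 1, 0], [-2, 0, 3]], D = diag(4, 6, 3), P⁻¹ = [[3, 0, 1], [0, 1, 0], [2, 0, 1]].
A⁴ = P·diag(256, 1296, 81)·P⁻¹ = [[606, 0, 175], [0, 1296, 0], [-1050, 0, -269]].
The requested entry is 1296.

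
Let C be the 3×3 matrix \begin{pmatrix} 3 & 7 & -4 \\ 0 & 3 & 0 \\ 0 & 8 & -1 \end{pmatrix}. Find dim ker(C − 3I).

1

C − 3I = [[0, 7, -4], [0, 0, 0], [0, 8, -4]].
This matrix has rank 2, so its null space has dimension 3 − 2 = 1.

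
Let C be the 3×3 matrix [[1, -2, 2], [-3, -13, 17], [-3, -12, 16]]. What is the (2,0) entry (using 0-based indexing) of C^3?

-63

Characteristic polynomial: t^3 - 4t^2 - t + 4 = (t - 4)(t - 1)(t + 1), so the eigenvalues are -1, 1, 4.
t=1: eigenvector (1, 1, 1).
t=4: eigenvector (0, 1, 1).
t=-1: eigenvector (1, 4, 3).
P = [[1, 0, 1], [1, 1, 4], [1, 1, 3]], D = diag(1, 4, -1), P⁻¹ = [[1, -1, 1], [-1, -2, 3], [0, 1, -1]].
C³ = P·diag(1, 64, -1)·P⁻¹ = [[1, -2, 2], [-63, -133, 197], [-63, -132, 196]].
The requested entry is -63.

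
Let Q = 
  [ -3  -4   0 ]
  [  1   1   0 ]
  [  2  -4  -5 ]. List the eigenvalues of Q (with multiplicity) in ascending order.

-5, -1, -1

Characteristic polynomial: p(r) = r^3 + 7r^2 + 11r + 5 = (r + 1)^2(r + 5).
Roots (with multiplicity): -5, -1, -1.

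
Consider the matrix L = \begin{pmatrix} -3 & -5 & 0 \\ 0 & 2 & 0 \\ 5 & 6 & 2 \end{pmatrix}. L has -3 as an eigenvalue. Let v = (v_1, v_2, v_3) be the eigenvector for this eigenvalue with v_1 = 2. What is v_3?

L + 3I = [[0, -5, 0], [0, 5, 0], [5, 6, 5]].
Solving (L + 3I)v = 0 gives the eigenspace spanned by (2, 0, -2).
With v_1 = 2, v = (2, 0, -2), so v_3 = -2.

-2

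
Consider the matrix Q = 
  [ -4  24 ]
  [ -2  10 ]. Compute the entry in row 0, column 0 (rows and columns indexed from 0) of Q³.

Characteristic polynomial: λ^2 - 6λ + 8 = (λ - 4)(λ - 2), so the eigenvalues are 2, 4.
λ=4: eigenvector (3, 1).
λ=2: eigenvector (4, 1).
P = [[3, 4], [1, 1]], D = diag(4, 2), P⁻¹ = [[-1, 4], [1, -3]].
Q³ = P·diag(64, 8)·P⁻¹ = [[-160, 672], [-56, 232]].
The requested entry is -160.

-160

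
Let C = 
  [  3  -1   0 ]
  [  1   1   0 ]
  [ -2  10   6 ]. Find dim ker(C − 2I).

1

C − 2I = [[1, -1, 0], [1, -1, 0], [-2, 10, 4]].
This matrix has rank 2, so its null space has dimension 3 − 2 = 1.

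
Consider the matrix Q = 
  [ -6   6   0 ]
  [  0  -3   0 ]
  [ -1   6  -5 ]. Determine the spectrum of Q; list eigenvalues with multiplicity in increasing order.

-6, -5, -3

Characteristic polynomial: p(t) = t^3 + 14t^2 + 63t + 90 = (t + 3)(t + 5)(t + 6).
Roots (with multiplicity): -6, -5, -3.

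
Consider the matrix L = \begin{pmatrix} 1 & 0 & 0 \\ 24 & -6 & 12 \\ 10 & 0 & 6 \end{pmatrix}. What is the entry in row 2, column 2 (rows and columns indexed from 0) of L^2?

36

Characteristic polynomial: λ^3 - λ^2 - 36λ + 36 = (λ - 6)(λ - 1)(λ + 6), so the eigenvalues are -6, 1, 6.
λ=6: eigenvector (0, 1, 1).
λ=1: eigenvector (1, 0, -2).
λ=-6: eigenvector (0, -1, 0).
P = [[0, 1, 0], [1, 0, -1], [1, -2, 0]], D = diag(6, 1, -6), P⁻¹ = [[2, 0, 1], [1, 0, 0], [2, -1, 1]].
L² = P·diag(36, 1, 36)·P⁻¹ = [[1, 0, 0], [0, 36, 0], [70, 0, 36]].
The requested entry is 36.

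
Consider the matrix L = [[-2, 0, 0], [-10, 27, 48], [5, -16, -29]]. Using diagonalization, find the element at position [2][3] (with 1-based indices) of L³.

Characteristic polynomial: t^3 + 4t^2 - 11t - 30 = (t - 3)(t + 2)(t + 5), so the eigenvalues are -5, -2, 3.
t=3: eigenvector (0, -2, 1).
t=-5: eigenvector (0, -3, 2).
t=-2: eigenvector (-1, -2, 1).
P = [[0, 0, -1], [-2, -3, -2], [1, 2, 1]], D = diag(3, -5, -2), P⁻¹ = [[1, -2, -3], [0, 1, 2], [-1, 0, 0]].
L³ = P·diag(27, -125, -8)·P⁻¹ = [[-8, 0, 0], [-70, 483, 912], [35, -304, -581]].
The requested entry is 912.

912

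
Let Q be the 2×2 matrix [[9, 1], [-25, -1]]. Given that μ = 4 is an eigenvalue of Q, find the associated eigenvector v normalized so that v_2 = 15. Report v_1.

Q − 4I = [[5, 1], [-25, -5]].
Solving (Q − 4I)v = 0 gives the eigenspace spanned by (-3, 15).
With v_2 = 15, v = (-3, 15), so v_1 = -3.

-3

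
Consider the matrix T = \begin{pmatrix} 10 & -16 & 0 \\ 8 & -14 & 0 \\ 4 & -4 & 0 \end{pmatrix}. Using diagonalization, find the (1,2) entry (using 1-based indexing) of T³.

Characteristic polynomial: μ^3 + 4μ^2 - 12μ = μ(μ - 2)(μ + 6), so the eigenvalues are -6, 0, 2.
μ=-6: eigenvector (-1, -1, 0).
μ=0: eigenvector (0, 0, 1).
μ=2: eigenvector (2, 1, 2).
P = [[-1, 0, 2], [-1, 0, 1], [0, 1, 2]], D = diag(-6, 0, 2), P⁻¹ = [[1, -2, 0], [-2, 2, 1], [1, -1, 0]].
T³ = P·diag(-216, 0, 8)·P⁻¹ = [[232, -448, 0], [224, -440, 0], [16, -16, 0]].
The requested entry is -448.

-448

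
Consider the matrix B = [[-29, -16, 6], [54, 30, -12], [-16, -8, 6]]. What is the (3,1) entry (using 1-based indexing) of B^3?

Characteristic polynomial: r^3 - 7r^2 + 36 = (r - 6)(r - 3)(r + 2), so the eigenvalues are -2, 3, 6.
r=6: eigenvector (2, -4, 1).
r=-2: eigenvector (2, -3, 1).
r=3: eigenvector (1, -2, 0).
P = [[2, 2, 1], [-4, -3, -2], [1, 1, 0]], D = diag(6, -2, 3), P⁻¹ = [[-2, -1, 1], [2, 1, 0], [1, 0, -2]].
B³ = P·diag(216, -8, 27)·P⁻¹ = [[-869, -448, 378], [1722, 888, -756], [-448, -224, 216]].
The requested entry is -448.

-448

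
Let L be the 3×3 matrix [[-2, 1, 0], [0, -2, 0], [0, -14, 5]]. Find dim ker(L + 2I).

L + 2I = [[0, 1, 0], [0, 0, 0], [0, -14, 7]].
This matrix has rank 2, so its null space has dimension 3 − 2 = 1.

1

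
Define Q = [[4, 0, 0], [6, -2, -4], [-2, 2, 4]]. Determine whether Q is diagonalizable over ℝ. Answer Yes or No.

Characteristic polynomial: p(t) = t^3 - 6t^2 + 8t = t(t - 4)(t - 2).
All 3 eigenvalues are distinct, so Q is diagonalizable.

Yes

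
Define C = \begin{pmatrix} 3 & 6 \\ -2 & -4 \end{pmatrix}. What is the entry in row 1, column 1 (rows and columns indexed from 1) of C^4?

Characteristic polynomial: λ^2 + λ = λ(λ + 1), so the eigenvalues are -1, 0.
λ=0: eigenvector (2, -1).
λ=-1: eigenvector (3, -2).
P = [[2, 3], [-1, -2]], D = diag(0, -1), P⁻¹ = [[2, 3], [-1, -2]].
C⁴ = P·diag(0, 1)·P⁻¹ = [[-3, -6], [2, 4]].
The requested entry is -3.

-3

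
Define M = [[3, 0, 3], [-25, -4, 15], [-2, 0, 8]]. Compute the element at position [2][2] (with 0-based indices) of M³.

398

Characteristic polynomial: t^3 - 7t^2 - 14t + 120 = (t - 6)(t - 5)(t + 4), so the eigenvalues are -4, 5, 6.
t=5: eigenvector (3, -5, 2).
t=-4: eigenvector (0, 1, 0).
t=6: eigenvector (1, -1, 1).
P = [[3, 0, 1], [-5, 1, -1], [2, 0, 1]], D = diag(5, -4, 6), P⁻¹ = [[1, 0, -1], [3, 1, -2], [-2, 0, 3]].
M³ = P·diag(125, -64, 216)·P⁻¹ = [[-57, 0, 273], [-385, -64, 105], [-182, 0, 398]].
The requested entry is 398.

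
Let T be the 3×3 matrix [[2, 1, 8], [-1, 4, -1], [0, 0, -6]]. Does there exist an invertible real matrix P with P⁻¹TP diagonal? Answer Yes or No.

No

Characteristic polynomial: p(r) = r^3 - 27r + 54 = (r - 3)^2(r + 6).
r = 3 has algebraic multiplicity 2; rank(T − 3I) = 2, so geometric multiplicity = 1.
Geometric multiplicity < algebraic multiplicity, so T is not diagonalizable.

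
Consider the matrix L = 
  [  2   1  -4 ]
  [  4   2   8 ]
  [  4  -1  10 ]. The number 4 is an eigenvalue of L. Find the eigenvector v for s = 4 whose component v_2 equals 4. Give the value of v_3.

L − 4I = [[-2, 1, -4], [4, -2, 8], [4, -1, 6]].
Solving (L − 4I)v = 0 gives the eigenspace spanned by (-2, 4, 2).
With v_2 = 4, v = (-2, 4, 2), so v_3 = 2.

2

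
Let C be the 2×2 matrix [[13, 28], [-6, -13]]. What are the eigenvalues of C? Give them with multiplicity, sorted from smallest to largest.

-1, 1

Characteristic polynomial: p(s) = s^2 - 1 = (s - 1)(s + 1).
Roots (with multiplicity): -1, 1.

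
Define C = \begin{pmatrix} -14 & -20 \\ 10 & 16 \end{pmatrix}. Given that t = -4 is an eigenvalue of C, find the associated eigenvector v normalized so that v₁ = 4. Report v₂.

-2

C + 4I = [[-10, -20], [10, 20]].
Solving (C + 4I)v = 0 gives the eigenspace spanned by (4, -2).
With v₁ = 4, v = (4, -2), so v₂ = -2.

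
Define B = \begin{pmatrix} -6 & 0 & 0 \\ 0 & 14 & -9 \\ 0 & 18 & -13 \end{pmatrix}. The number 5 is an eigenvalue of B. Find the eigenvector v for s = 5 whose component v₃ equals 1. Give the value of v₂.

B − 5I = [[-11, 0, 0], [0, 9, -9], [0, 18, -18]].
Solving (B − 5I)v = 0 gives the eigenspace spanned by (0, 1, 1).
With v₃ = 1, v = (0, 1, 1), so v₂ = 1.

1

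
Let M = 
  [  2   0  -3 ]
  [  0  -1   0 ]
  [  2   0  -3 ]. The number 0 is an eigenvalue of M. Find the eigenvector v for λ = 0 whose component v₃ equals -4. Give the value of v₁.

-6

M = [[2, 0, -3], [0, -1, 0], [2, 0, -3]].
Solving (M)v = 0 gives the eigenspace spanned by (-6, 0, -4).
With v₃ = -4, v = (-6, 0, -4), so v₁ = -6.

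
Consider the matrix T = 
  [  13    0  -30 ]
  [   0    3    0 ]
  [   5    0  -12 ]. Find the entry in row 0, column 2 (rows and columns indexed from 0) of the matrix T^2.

Characteristic polynomial: λ^3 - 4λ^2 - 3λ + 18 = (λ - 3)^2(λ + 2), so the eigenvalues are -2, 3, 3.
λ=3: eigenvector (3, 0, 1).
λ=-2: eigenvector (2, 0, 1).
λ=3: eigenvector (0, 1, 0).
P = [[3, 2, 0], [0, 0, 1], [1, 1, 0]], D = diag(3, -2, 3), P⁻¹ = [[1, 0, -2], [-1, 0, 3], [0, 1, 0]].
T² = P·diag(9, 4, 9)·P⁻¹ = [[19, 0, -30], [0, 9, 0], [5, 0, -6]].
The requested entry is -30.

-30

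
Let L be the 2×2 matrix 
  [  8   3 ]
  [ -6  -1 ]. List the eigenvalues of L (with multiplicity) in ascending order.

Characteristic polynomial: p(t) = t^2 - 7t + 10 = (t - 5)(t - 2).
Roots (with multiplicity): 2, 5.

2, 5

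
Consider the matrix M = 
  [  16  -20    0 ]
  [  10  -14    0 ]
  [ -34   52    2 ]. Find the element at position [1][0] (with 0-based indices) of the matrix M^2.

20

Characteristic polynomial: s^3 - 4s^2 - 20s + 48 = (s - 6)(s - 2)(s + 4), so the eigenvalues are -4, 2, 6.
s=-4: eigenvector (-1, -1, 3).
s=6: eigenvector (2, 1, -4).
s=2: eigenvector (0, 0, 1).
P = [[-1, 2, 0], [-1, 1, 0], [3, -4, 1]], D = diag(-4, 6, 2), P⁻¹ = [[1, -2, 0], [1, -1, 0], [1, 2, 1]].
M² = P·diag(16, 36, 4)·P⁻¹ = [[56, -40, 0], [20, -4, 0], [-92, 56, 4]].
The requested entry is 20.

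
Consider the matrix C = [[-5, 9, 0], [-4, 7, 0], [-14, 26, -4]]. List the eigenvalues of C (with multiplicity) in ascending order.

-4, 1, 1

Characteristic polynomial: p(r) = r^3 + 2r^2 - 7r + 4 = (r - 1)^2(r + 4).
Roots (with multiplicity): -4, 1, 1.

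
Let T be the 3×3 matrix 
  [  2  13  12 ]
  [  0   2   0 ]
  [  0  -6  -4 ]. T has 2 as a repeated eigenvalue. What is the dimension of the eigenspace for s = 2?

T − 2I = [[0, 13, 12], [0, 0, 0], [0, -6, -6]].
This matrix has rank 2, so its null space has dimension 3 − 2 = 1.

1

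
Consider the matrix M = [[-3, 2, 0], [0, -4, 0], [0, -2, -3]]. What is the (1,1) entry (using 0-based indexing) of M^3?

-64

Characteristic polynomial: λ^3 + 10λ^2 + 33λ + 36 = (λ + 3)^2(λ + 4), so the eigenvalues are -4, -3, -3.
λ=-3: eigenvector (1, 0, -1).
λ=-4: eigenvector (-2, 1, 2).
λ=-3: eigenvector (0, 0, 1).
P = [[1, -2, 0], [0, 1, 0], [-1, 2, 1]], D = diag(-3, -4, -3), P⁻¹ = [[1, 2, 0], [0, 1, 0], [1, 0, 1]].
M³ = P·diag(-27, -64, -27)·P⁻¹ = [[-27, 74, 0], [0, -64, 0], [0, -74, -27]].
The requested entry is -64.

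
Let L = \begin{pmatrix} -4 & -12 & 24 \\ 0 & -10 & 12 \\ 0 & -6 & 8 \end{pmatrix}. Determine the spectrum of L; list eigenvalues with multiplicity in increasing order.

Characteristic polynomial: p(λ) = λ^3 + 6λ^2 - 32 = (λ - 2)(λ + 4)^2.
Roots (with multiplicity): -4, -4, 2.

-4, -4, 2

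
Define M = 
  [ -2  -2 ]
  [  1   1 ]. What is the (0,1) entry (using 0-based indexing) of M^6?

2

Characteristic polynomial: t^2 + t = t(t + 1), so the eigenvalues are -1, 0.
t=-1: eigenvector (2, -1).
t=0: eigenvector (-1, 1).
P = [[2, -1], [-1, 1]], D = diag(-1, 0), P⁻¹ = [[1, 1], [1, 2]].
M⁶ = P·diag(1, 0)·P⁻¹ = [[2, 2], [-1, -1]].
The requested entry is 2.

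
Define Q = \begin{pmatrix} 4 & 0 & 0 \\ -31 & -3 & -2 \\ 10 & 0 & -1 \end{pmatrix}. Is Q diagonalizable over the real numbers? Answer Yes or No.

Characteristic polynomial: p(s) = s^3 - 13s - 12 = (s - 4)(s + 1)(s + 3).
All 3 eigenvalues are distinct, so Q is diagonalizable.

Yes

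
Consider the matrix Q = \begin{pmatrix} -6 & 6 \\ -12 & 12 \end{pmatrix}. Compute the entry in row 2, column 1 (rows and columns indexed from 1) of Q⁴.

Characteristic polynomial: r^2 - 6r = r(r - 6), so the eigenvalues are 0, 6.
r=0: eigenvector (1, 1).
r=6: eigenvector (-1, -2).
P = [[1, -1], [1, -2]], D = diag(0, 6), P⁻¹ = [[2, -1], [1, -1]].
Q⁴ = P·diag(0, 1296)·P⁻¹ = [[-1296, 1296], [-2592, 2592]].
The requested entry is -2592.

-2592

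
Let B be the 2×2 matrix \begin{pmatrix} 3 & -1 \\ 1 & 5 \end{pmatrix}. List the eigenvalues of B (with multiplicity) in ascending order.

4, 4

Characteristic polynomial: p(λ) = λ^2 - 8λ + 16 = (λ - 4)^2.
Roots (with multiplicity): 4, 4.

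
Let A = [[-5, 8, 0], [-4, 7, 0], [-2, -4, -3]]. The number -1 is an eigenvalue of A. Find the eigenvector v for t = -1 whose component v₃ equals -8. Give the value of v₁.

A + 1I = [[-4, 8, 0], [-4, 8, 0], [-2, -4, -2]].
Solving (A + 1I)v = 0 gives the eigenspace spanned by (4, 2, -8).
With v₃ = -8, v = (4, 2, -8), so v₁ = 4.

4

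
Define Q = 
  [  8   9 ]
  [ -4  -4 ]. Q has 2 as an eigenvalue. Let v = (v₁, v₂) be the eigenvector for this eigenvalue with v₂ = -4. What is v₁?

6

Q − 2I = [[6, 9], [-4, -6]].
Solving (Q − 2I)v = 0 gives the eigenspace spanned by (6, -4).
With v₂ = -4, v = (6, -4), so v₁ = 6.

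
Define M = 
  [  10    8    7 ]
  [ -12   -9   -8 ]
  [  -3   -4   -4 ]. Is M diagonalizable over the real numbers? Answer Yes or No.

No

Characteristic polynomial: p(s) = s^3 + 3s^2 - 9s + 5 = (s - 1)^2(s + 5).
s = 1 has algebraic multiplicity 2; rank(M − 1I) = 2, so geometric multiplicity = 1.
Geometric multiplicity < algebraic multiplicity, so M is not diagonalizable.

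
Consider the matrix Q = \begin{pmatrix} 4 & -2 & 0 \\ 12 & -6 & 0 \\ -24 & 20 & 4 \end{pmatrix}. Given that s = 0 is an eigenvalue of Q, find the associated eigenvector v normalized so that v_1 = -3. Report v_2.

Q = [[4, -2, 0], [12, -6, 0], [-24, 20, 4]].
Solving (Q)v = 0 gives the eigenspace spanned by (-3, -6, 12).
With v_1 = -3, v = (-3, -6, 12), so v_2 = -6.

-6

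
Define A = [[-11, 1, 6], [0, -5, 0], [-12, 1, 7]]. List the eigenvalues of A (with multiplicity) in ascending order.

-5, -5, 1

Characteristic polynomial: p(t) = t^3 + 9t^2 + 15t - 25 = (t - 1)(t + 5)^2.
Roots (with multiplicity): -5, -5, 1.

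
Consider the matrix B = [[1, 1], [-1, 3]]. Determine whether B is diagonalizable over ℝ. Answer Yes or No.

No

Characteristic polynomial: p(μ) = μ^2 - 4μ + 4 = (μ - 2)^2.
μ = 2 has algebraic multiplicity 2; rank(B − 2I) = 1, so geometric multiplicity = 1.
Geometric multiplicity < algebraic multiplicity, so B is not diagonalizable.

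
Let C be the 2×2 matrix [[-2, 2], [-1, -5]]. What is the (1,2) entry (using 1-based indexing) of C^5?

1562

Characteristic polynomial: μ^2 + 7μ + 12 = (μ + 3)(μ + 4), so the eigenvalues are -4, -3.
μ=-3: eigenvector (2, -1).
μ=-4: eigenvector (-1, 1).
P = [[2, -1], [-1, 1]], D = diag(-3, -4), P⁻¹ = [[1, 1], [1, 2]].
C⁵ = P·diag(-243, -1024)·P⁻¹ = [[538, 1562], [-781, -1805]].
The requested entry is 1562.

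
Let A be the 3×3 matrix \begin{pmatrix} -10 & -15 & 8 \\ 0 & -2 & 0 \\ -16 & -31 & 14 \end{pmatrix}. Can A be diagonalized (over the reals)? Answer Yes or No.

Characteristic polynomial: p(μ) = μ^3 - 2μ^2 - 20μ - 24 = (μ - 6)(μ + 2)^2.
μ = -2 has algebraic multiplicity 2; rank(A + 2I) = 2, so geometric multiplicity = 1.
Geometric multiplicity < algebraic multiplicity, so A is not diagonalizable.

No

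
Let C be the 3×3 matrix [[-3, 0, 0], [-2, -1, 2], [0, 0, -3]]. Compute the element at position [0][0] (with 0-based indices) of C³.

-27

Characteristic polynomial: r^3 + 7r^2 + 15r + 9 = (r + 1)(r + 3)^2, so the eigenvalues are -3, -3, -1.
r=-3: eigenvector (1, 0, 1).
r=-3: eigenvector (0, -1, 1).
r=-1: eigenvector (0, 1, 0).
P = [[1, 0, 0], [0, -1, 1], [1, 1, 0]], D = diag(-3, -3, -1), P⁻¹ = [[1, 0, 0], [-1, 0, 1], [-1, 1, 1]].
C³ = P·diag(-27, -27, -1)·P⁻¹ = [[-27, 0, 0], [-26, -1, 26], [0, 0, -27]].
The requested entry is -27.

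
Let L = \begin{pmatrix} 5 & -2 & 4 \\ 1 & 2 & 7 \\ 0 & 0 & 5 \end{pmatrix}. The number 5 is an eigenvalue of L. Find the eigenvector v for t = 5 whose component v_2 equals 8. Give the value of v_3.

4

L − 5I = [[0, -2, 4], [1, -3, 7], [0, 0, 0]].
Solving (L − 5I)v = 0 gives the eigenspace spanned by (-4, 8, 4).
With v_2 = 8, v = (-4, 8, 4), so v_3 = 4.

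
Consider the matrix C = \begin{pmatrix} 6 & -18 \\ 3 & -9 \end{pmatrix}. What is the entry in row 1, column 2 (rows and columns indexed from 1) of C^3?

Characteristic polynomial: s^2 + 3s = s(s + 3), so the eigenvalues are -3, 0.
s=-3: eigenvector (2, 1).
s=0: eigenvector (3, 1).
P = [[2, 3], [1, 1]], D = diag(-3, 0), P⁻¹ = [[-1, 3], [1, -2]].
C³ = P·diag(-27, 0)·P⁻¹ = [[54, -162], [27, -81]].
The requested entry is -162.

-162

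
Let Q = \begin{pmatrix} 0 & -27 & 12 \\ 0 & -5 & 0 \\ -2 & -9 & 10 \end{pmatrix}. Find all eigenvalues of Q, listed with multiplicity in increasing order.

Characteristic polynomial: p(r) = r^3 - 5r^2 - 26r + 120 = (r - 6)(r - 4)(r + 5).
Roots (with multiplicity): -5, 4, 6.

-5, 4, 6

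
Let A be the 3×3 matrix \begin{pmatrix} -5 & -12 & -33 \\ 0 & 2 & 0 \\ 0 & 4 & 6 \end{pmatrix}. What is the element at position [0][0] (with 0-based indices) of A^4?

Characteristic polynomial: r^3 - 3r^2 - 28r + 60 = (r - 6)(r - 2)(r + 5), so the eigenvalues are -5, 2, 6.
r=-5: eigenvector (1, 0, 0).
r=2: eigenvector (3, 1, -1).
r=6: eigenvector (-3, 0, 1).
P = [[1, 3, -3], [0, 1, 0], [0, -1, 1]], D = diag(-5, 2, 6), P⁻¹ = [[1, 0, 3], [0, 1, 0], [0, 1, 1]].
A⁴ = P·diag(625, 16, 1296)·P⁻¹ = [[625, -3840, -2013], [0, 16, 0], [0, 1280, 1296]].
The requested entry is 625.

625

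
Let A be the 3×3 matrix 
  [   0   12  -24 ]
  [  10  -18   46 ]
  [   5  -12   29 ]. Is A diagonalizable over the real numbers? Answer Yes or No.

Yes

Characteristic polynomial: p(μ) = μ^3 - 11μ^2 + 30μ = μ(μ - 6)(μ - 5).
All 3 eigenvalues are distinct, so A is diagonalizable.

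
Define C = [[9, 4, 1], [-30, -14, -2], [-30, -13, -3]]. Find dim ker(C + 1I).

C + 1I = [[10, 4, 1], [-30, -13, -2], [-30, -13, -2]].
This matrix has rank 2, so its null space has dimension 3 − 2 = 1.

1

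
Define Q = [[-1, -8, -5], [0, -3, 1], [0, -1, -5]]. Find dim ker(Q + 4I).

1

Q + 4I = [[3, -8, -5], [0, 1, 1], [0, -1, -1]].
This matrix has rank 2, so its null space has dimension 3 − 2 = 1.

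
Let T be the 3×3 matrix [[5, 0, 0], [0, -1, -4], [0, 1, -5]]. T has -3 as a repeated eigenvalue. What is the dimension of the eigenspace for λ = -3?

T + 3I = [[8, 0, 0], [0, 2, -4], [0, 1, -2]].
This matrix has rank 2, so its null space has dimension 3 − 2 = 1.

1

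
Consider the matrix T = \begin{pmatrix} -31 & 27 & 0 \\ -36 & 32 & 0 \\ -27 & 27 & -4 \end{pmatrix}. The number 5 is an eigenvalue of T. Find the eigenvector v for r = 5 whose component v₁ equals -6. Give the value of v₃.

-6

T − 5I = [[-36, 27, 0], [-36, 27, 0], [-27, 27, -9]].
Solving (T − 5I)v = 0 gives the eigenspace spanned by (-6, -8, -6).
With v₁ = -6, v = (-6, -8, -6), so v₃ = -6.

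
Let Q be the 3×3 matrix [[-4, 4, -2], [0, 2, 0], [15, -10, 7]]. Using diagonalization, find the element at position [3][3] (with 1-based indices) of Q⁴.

91

Characteristic polynomial: r^3 - 5r^2 + 8r - 4 = (r - 2)^2(r - 1), so the eigenvalues are 1, 2, 2.
r=2: eigenvector (-1, 0, 3).
r=1: eigenvector (-2, 0, 5).
r=2: eigenvector (2, 1, -4).
P = [[-1, -2, 2], [0, 0, 1], [3, 5, -4]], D = diag(2, 1, 2), P⁻¹ = [[5, -2, 2], [-3, 2, -1], [0, 1, 0]].
Q⁴ = P·diag(16, 1, 16)·P⁻¹ = [[-74, 60, -30], [0, 16, 0], [225, -150, 91]].
The requested entry is 91.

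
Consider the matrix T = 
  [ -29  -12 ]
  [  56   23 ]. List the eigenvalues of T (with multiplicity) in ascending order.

-5, -1

Characteristic polynomial: p(λ) = λ^2 + 6λ + 5 = (λ + 1)(λ + 5).
Roots (with multiplicity): -5, -1.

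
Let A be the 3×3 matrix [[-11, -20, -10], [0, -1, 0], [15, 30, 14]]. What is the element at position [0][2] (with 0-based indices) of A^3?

-130

Characteristic polynomial: μ^3 - 2μ^2 - 7μ - 4 = (μ - 4)(μ + 1)^2, so the eigenvalues are -1, -1, 4.
μ=-1: eigenvector (-3, -1, 5).
μ=-1: eigenvector (4, 1, -6).
μ=4: eigenvector (-2, 0, 3).
P = [[-3, 4, -2], [-1, 1, 0], [5, -6, 3]], D = diag(-1, -1, 4), P⁻¹ = [[3, 0, 2], [3, 1, 2], [1, 2, 1]].
A³ = P·diag(-1, -1, 64)·P⁻¹ = [[-131, -260, -130], [0, -1, 0], [195, 390, 194]].
The requested entry is -130.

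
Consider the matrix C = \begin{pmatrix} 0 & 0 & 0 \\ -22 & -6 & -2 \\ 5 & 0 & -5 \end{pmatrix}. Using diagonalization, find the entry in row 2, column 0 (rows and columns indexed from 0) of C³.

Characteristic polynomial: μ^3 + 11μ^2 + 30μ = μ(μ + 5)(μ + 6), so the eigenvalues are -6, -5, 0.
μ=0: eigenvector (1, -4, 1).
μ=-6: eigenvector (0, 1, 0).
μ=-5: eigenvector (0, -2, 1).
P = [[1, 0, 0], [-4, 1, -2], [1, 0, 1]], D = diag(0, -6, -5), P⁻¹ = [[1, 0, 0], [2, 1, 2], [-1, 0, 1]].
C³ = P·diag(0, -216, -125)·P⁻¹ = [[0, 0, 0], [-682, -216, -182], [125, 0, -125]].
The requested entry is 125.

125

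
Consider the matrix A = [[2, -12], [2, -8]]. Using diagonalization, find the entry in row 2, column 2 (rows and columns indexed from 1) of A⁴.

736

Characteristic polynomial: s^2 + 6s + 8 = (s + 2)(s + 4), so the eigenvalues are -4, -2.
s=-2: eigenvector (3, 1).
s=-4: eigenvector (2, 1).
P = [[3, 2], [1, 1]], D = diag(-2, -4), P⁻¹ = [[1, -2], [-1, 3]].
A⁴ = P·diag(16, 256)·P⁻¹ = [[-464, 1440], [-240, 736]].
The requested entry is 736.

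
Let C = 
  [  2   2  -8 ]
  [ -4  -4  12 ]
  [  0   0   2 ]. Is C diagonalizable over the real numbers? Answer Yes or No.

Yes

Characteristic polynomial: p(r) = r^3 - 4r = r(r - 2)(r + 2).
All 3 eigenvalues are distinct, so C is diagonalizable.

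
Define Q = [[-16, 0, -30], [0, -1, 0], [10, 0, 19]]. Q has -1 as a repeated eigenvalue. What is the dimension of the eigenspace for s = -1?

2

Q + 1I = [[-15, 0, -30], [0, 0, 0], [10, 0, 20]].
This matrix has rank 1, so its null space has dimension 3 − 1 = 2.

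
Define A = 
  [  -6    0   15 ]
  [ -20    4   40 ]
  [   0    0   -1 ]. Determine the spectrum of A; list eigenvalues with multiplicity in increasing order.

Characteristic polynomial: p(s) = s^3 + 3s^2 - 22s - 24 = (s - 4)(s + 1)(s + 6).
Roots (with multiplicity): -6, -1, 4.

-6, -1, 4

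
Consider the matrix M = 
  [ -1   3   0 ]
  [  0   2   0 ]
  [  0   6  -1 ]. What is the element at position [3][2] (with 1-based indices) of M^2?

6

Characteristic polynomial: r^3 - 3r - 2 = (r - 2)(r + 1)^2, so the eigenvalues are -1, -1, 2.
r=-1: eigenvector (1, 0, 0).
r=2: eigenvector (1, 1, 2).
r=-1: eigenvector (0, 0, 1).
P = [[1, 1, 0], [0, 1, 0], [0, 2, 1]], D = diag(-1, 2, -1), P⁻¹ = [[1, -1, 0], [0, 1, 0], [0, -2, 1]].
M² = P·diag(1, 4, 1)·P⁻¹ = [[1, 3, 0], [0, 4, 0], [0, 6, 1]].
The requested entry is 6.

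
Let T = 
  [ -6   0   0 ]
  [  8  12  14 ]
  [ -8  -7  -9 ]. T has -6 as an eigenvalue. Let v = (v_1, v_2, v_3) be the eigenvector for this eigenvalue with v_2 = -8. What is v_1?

T + 6I = [[0, 0, 0], [8, 18, 14], [-8, -7, -3]].
Solving (T + 6I)v = 0 gives the eigenspace spanned by (4, -8, 8).
With v_2 = -8, v = (4, -8, 8), so v_1 = 4.

4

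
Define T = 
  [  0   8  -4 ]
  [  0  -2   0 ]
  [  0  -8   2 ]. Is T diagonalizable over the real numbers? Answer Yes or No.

Yes

Characteristic polynomial: p(r) = r^3 - 4r = r(r - 2)(r + 2).
All 3 eigenvalues are distinct, so T is diagonalizable.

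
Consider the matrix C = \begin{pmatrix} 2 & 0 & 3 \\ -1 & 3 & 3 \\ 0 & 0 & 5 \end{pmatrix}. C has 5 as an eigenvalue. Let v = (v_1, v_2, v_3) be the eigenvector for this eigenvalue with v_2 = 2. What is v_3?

C − 5I = [[-3, 0, 3], [-1, -2, 3], [0, 0, 0]].
Solving (C − 5I)v = 0 gives the eigenspace spanned by (2, 2, 2).
With v_2 = 2, v = (2, 2, 2), so v_3 = 2.

2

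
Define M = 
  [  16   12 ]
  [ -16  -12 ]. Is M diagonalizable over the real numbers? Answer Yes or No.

Yes

Characteristic polynomial: p(t) = t^2 - 4t = t(t - 4).
All 2 eigenvalues are distinct, so M is diagonalizable.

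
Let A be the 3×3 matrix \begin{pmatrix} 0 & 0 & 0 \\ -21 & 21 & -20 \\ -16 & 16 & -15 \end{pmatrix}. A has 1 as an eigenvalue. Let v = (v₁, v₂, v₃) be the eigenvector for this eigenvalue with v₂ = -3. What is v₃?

A − 1I = [[-1, 0, 0], [-21, 20, -20], [-16, 16, -16]].
Solving (A − 1I)v = 0 gives the eigenspace spanned by (0, -3, -3).
With v₂ = -3, v = (0, -3, -3), so v₃ = -3.

-3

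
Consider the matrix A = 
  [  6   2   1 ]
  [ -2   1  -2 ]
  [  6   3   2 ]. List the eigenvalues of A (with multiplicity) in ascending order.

2, 2, 5

Characteristic polynomial: p(λ) = λ^3 - 9λ^2 + 24λ - 20 = (λ - 5)(λ - 2)^2.
Roots (with multiplicity): 2, 2, 5.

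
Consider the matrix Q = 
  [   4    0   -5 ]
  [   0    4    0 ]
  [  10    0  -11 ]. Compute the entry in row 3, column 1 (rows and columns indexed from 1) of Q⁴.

Characteristic polynomial: r^3 + 3r^2 - 22r - 24 = (r - 4)(r + 1)(r + 6), so the eigenvalues are -6, -1, 4.
r=-6: eigenvector (1, 0, 2).
r=4: eigenvector (0, 1, 0).
r=-1: eigenvector (-1, 0, -1).
P = [[1, 0, -1], [0, 1, 0], [2, 0, -1]], D = diag(-6, 4, -1), P⁻¹ = [[-1, 0, 1], [0, 1, 0], [-2, 0, 1]].
Q⁴ = P·diag(1296, 256, 1)·P⁻¹ = [[-1294, 0, 1295], [0, 256, 0], [-2590, 0, 2591]].
The requested entry is -2590.

-2590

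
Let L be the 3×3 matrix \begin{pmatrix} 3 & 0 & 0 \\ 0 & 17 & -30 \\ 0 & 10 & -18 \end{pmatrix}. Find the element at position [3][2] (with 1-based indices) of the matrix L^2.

Characteristic polynomial: t^3 - 2t^2 - 9t + 18 = (t - 3)(t - 2)(t + 3), so the eigenvalues are -3, 2, 3.
t=2: eigenvector (0, 2, 1).
t=-3: eigenvector (0, -3, -2).
t=3: eigenvector (1, 0, 0).
P = [[0, 0, 1], [2, -3, 0], [1, -2, 0]], D = diag(2, -3, 3), P⁻¹ = [[0, 2, -3], [0, 1, -2], [1, 0, 0]].
L² = P·diag(4, 9, 9)·P⁻¹ = [[9, 0, 0], [0, -11, 30], [0, -10, 24]].
The requested entry is -10.

-10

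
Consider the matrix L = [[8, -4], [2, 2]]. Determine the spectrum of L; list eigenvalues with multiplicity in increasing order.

4, 6

Characteristic polynomial: p(μ) = μ^2 - 10μ + 24 = (μ - 6)(μ - 4).
Roots (with multiplicity): 4, 6.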